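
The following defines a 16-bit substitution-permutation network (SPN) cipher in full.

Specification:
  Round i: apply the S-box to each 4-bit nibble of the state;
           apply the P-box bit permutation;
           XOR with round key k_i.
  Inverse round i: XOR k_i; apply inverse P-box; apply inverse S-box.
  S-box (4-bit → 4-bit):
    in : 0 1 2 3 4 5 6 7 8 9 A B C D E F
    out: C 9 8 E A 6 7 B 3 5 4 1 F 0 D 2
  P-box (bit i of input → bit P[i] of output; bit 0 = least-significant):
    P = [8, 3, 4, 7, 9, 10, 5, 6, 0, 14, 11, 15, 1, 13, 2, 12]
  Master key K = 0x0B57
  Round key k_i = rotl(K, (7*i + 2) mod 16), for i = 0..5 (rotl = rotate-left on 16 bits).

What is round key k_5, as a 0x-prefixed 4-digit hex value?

K = 0x0B57
k_0 = rotl(K, (7*0+2) mod 16) = rotl(K, 2) = 0x2D5C
k_1 = rotl(K, (7*1+2) mod 16) = rotl(K, 9) = 0xAE16
k_2 = rotl(K, (7*2+2) mod 16) = rotl(K, 0) = 0x0B57
k_3 = rotl(K, (7*3+2) mod 16) = rotl(K, 7) = 0xAB85
k_4 = rotl(K, (7*4+2) mod 16) = rotl(K, 14) = 0xC2D5
k_5 = rotl(K, (7*5+2) mod 16) = rotl(K, 5) = 0x6AE1

0x6AE1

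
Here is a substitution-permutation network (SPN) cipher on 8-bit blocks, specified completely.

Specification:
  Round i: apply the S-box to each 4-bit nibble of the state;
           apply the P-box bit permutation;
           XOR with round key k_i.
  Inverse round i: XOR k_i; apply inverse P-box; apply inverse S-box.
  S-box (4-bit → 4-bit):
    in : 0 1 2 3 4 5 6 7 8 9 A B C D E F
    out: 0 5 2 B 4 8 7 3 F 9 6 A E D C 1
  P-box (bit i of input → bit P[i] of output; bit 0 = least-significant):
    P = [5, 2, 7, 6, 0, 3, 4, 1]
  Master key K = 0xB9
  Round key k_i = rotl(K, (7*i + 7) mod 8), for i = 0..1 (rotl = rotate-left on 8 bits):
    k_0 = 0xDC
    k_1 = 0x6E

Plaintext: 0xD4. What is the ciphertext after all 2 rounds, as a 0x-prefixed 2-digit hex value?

s_0 = plaintext = 0xD4
s_1 = Round(s_0, k_0) = 0x4F
s_2 = Round(s_1, k_1) = 0x5E

0x5E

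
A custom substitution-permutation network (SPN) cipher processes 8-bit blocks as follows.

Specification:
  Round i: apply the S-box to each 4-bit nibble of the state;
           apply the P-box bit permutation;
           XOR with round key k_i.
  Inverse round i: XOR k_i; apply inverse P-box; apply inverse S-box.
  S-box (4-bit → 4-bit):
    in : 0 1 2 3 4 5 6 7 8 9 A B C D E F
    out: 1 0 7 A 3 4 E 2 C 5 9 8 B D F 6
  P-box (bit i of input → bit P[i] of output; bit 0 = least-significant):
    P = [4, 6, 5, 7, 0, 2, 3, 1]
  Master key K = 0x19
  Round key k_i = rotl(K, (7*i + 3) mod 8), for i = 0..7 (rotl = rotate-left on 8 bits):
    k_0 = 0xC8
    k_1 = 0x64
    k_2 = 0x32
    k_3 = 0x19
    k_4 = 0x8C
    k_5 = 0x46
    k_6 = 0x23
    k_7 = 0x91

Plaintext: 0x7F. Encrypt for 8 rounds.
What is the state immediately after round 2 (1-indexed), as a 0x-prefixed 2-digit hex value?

0xB7

s_0 = plaintext = 0x7F
s_1 = Round(s_0, k_0) = 0xAC
s_2 = Round(s_1, k_1) = 0xB7
s_3 = Round(s_2, k_2) = 0x70
s_4 = Round(s_3, k_3) = 0x0D
s_5 = Round(s_4, k_4) = 0x3D
s_6 = Round(s_5, k_5) = 0xF0
s_7 = Round(s_6, k_6) = 0x3F
s_8 = Round(s_7, k_7) = 0xF7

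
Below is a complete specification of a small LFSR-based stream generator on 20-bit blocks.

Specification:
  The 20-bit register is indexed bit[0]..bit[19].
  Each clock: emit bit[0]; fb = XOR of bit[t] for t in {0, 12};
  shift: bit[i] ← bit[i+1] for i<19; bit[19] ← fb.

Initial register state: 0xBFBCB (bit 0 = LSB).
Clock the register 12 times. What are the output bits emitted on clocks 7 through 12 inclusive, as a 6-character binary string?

111101

reg_0 = 0xBFBCB
clock 1: out=1, reg = 0x5FDE5
clock 2: out=1, reg = 0x2FEF2
clock 3: out=0, reg = 0x97F79
clock 4: out=1, reg = 0x4BFBC
clock 5: out=0, reg = 0xA5FDE
clock 6: out=0, reg = 0xD2FEF
clock 7: out=1, reg = 0xE97F7
clock 8: out=1, reg = 0x74BFB
clock 9: out=1, reg = 0xBA5FD
clock 10: out=1, reg = 0xDD2FE
clock 11: out=0, reg = 0xEE97F
clock 12: out=1, reg = 0xF74BF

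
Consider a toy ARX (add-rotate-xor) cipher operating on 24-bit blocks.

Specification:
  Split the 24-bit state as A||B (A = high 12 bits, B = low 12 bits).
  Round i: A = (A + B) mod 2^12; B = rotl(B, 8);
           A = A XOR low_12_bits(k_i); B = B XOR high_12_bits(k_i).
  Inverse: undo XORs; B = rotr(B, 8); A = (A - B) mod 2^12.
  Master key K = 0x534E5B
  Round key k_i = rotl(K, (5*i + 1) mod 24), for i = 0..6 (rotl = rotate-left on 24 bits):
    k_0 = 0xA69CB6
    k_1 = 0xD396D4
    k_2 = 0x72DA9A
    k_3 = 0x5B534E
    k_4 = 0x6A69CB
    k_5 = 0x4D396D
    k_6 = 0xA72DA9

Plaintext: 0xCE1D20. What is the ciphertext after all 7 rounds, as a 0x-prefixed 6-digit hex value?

s_0 = plaintext = 0xCE1D20
s_1 = Round(s_0, k_0) = 0x6B7ABB
s_2 = Round(s_1, k_1) = 0x7A6692
s_3 = Round(s_2, k_2) = 0x4A2544
s_4 = Round(s_3, k_3) = 0xAA81E1
s_5 = Round(s_4, k_4) = 0x5427B8
s_6 = Round(s_5, k_5) = 0x597CA8
s_7 = Round(s_6, k_6) = 0xF962B8

0xF962B8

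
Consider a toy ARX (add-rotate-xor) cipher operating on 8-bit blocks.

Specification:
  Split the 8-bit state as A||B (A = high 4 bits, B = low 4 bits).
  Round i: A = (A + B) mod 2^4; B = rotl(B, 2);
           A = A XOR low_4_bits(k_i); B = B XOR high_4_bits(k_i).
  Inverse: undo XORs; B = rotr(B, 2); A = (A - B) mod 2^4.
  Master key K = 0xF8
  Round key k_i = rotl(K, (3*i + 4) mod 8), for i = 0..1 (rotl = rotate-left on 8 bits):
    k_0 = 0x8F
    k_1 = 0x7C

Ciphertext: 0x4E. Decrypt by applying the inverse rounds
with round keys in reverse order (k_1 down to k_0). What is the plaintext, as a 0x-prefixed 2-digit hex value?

s_0 = ciphertext = 0x4E
s_1 = InvRound(s_0, k_1) = 0x26
s_2 = InvRound(s_1, k_0) = 0x2B

0x2B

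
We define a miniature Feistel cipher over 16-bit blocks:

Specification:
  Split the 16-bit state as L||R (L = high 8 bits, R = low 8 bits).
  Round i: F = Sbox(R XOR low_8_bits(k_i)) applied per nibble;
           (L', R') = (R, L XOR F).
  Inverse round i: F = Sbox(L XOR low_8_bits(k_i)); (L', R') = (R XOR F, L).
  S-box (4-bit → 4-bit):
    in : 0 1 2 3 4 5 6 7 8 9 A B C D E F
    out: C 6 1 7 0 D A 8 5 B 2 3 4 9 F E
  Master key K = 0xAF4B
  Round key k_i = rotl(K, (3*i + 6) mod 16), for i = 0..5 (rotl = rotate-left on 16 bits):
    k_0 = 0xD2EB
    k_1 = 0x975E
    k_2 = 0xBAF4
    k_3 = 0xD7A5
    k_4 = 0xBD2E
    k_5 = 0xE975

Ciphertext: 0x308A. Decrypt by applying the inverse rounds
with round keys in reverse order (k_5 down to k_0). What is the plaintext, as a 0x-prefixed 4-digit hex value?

s_0 = ciphertext = 0x308A
s_1 = InvRound(s_0, k_5) = 0x8730
s_2 = InvRound(s_1, k_4) = 0x1B87
s_3 = InvRound(s_2, k_3) = 0xB81B
s_4 = InvRound(s_3, k_2) = 0x1FB8
s_5 = InvRound(s_4, k_1) = 0xBE1F
s_6 = InvRound(s_5, k_0) = 0xC2BE

0xC2BE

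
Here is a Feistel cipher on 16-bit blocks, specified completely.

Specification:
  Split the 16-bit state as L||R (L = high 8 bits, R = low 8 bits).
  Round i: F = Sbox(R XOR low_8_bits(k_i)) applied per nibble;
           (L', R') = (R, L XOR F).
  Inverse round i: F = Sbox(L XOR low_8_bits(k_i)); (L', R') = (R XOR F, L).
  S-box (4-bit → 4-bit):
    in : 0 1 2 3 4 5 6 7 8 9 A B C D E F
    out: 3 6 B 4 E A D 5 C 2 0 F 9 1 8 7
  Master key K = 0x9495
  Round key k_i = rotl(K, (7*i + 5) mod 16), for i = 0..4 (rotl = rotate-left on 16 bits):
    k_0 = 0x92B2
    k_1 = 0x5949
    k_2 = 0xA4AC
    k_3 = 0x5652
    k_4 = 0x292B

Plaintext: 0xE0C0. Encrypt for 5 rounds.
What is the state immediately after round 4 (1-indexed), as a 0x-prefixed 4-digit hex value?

0xDE72

s_0 = plaintext = 0xE0C0
s_1 = Round(s_0, k_0) = 0xC0BB
s_2 = Round(s_1, k_1) = 0xBBBB
s_3 = Round(s_2, k_2) = 0xBBDE
s_4 = Round(s_3, k_3) = 0xDE72
s_5 = Round(s_4, k_4) = 0x727C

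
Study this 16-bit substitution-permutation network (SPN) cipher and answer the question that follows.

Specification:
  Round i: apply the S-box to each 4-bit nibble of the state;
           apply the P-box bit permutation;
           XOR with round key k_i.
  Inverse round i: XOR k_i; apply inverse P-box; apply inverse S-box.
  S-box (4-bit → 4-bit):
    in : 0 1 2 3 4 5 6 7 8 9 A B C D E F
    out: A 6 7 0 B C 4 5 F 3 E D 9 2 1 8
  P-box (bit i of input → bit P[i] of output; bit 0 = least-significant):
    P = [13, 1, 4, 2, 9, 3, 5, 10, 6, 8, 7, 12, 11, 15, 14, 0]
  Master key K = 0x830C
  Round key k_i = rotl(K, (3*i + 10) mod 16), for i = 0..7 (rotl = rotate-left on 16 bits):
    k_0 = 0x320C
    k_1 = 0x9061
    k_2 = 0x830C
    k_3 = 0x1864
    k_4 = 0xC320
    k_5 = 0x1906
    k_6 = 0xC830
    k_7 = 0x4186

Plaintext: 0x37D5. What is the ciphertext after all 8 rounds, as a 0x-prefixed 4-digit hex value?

0x9419

s_0 = plaintext = 0x37D5
s_1 = Round(s_0, k_0) = 0x32D0
s_2 = Round(s_1, k_1) = 0x91AF
s_3 = Round(s_2, k_2) = 0x0EA0
s_4 = Round(s_3, k_3) = 0x9C0B
s_5 = Round(s_4, k_4) = 0x7F7C
s_6 = Round(s_5, k_5) = 0x6322
s_7 = Round(s_6, k_6) = 0xAA0A
s_8 = Round(s_7, k_7) = 0x9419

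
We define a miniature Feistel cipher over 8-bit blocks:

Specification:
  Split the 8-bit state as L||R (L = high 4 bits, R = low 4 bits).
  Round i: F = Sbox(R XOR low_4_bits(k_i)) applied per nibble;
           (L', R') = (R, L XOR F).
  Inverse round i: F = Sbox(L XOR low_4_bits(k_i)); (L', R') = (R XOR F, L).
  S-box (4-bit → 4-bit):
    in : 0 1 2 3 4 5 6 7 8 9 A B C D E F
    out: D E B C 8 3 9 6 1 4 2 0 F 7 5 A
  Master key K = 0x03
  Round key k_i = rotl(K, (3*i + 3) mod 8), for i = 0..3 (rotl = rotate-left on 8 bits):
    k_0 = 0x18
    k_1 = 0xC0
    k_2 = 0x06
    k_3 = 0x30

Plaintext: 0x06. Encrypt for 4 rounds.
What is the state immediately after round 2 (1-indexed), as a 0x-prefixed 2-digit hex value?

s_0 = plaintext = 0x06
s_1 = Round(s_0, k_0) = 0x65
s_2 = Round(s_1, k_1) = 0x55
s_3 = Round(s_2, k_2) = 0x59
s_4 = Round(s_3, k_3) = 0x91

0x55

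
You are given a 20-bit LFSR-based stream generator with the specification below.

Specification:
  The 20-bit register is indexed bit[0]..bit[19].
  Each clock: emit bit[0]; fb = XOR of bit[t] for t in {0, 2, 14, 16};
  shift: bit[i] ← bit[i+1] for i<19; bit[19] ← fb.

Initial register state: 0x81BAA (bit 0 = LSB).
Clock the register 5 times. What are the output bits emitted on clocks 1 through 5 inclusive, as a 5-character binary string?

01010

reg_0 = 0x81BAA
clock 1: out=0, reg = 0x40DD5
clock 2: out=1, reg = 0x206EA
clock 3: out=0, reg = 0x10375
clock 4: out=1, reg = 0x881BA
clock 5: out=0, reg = 0x440DD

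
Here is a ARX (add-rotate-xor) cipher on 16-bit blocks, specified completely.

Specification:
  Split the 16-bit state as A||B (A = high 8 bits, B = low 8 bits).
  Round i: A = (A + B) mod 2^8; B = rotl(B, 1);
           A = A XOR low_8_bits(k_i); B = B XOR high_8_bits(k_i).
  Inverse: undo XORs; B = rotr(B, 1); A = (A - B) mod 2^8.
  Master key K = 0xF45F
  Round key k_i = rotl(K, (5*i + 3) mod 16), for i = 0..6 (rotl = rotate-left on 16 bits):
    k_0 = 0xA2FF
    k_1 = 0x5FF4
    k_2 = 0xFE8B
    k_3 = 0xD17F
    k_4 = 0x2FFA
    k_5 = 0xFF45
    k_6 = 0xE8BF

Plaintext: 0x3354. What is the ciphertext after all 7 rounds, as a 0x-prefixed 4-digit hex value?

s_0 = plaintext = 0x3354
s_1 = Round(s_0, k_0) = 0x780A
s_2 = Round(s_1, k_1) = 0x764B
s_3 = Round(s_2, k_2) = 0x4A68
s_4 = Round(s_3, k_3) = 0xCD01
s_5 = Round(s_4, k_4) = 0x342D
s_6 = Round(s_5, k_5) = 0x24A5
s_7 = Round(s_6, k_6) = 0x76A3

0x76A3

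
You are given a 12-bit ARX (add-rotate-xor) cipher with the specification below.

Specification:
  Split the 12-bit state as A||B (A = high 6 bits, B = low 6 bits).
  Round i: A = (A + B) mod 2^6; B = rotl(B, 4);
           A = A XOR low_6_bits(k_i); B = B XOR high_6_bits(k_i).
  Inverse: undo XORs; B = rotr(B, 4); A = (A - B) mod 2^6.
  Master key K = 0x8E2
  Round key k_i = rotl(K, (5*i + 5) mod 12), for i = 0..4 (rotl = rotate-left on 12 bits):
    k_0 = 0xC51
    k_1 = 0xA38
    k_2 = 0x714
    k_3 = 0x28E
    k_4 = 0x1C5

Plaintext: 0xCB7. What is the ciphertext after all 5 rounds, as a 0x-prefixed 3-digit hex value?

s_0 = plaintext = 0xCB7
s_1 = Round(s_0, k_0) = 0xE0C
s_2 = Round(s_1, k_1) = 0xF2B
s_3 = Round(s_2, k_2) = 0xCE6
s_4 = Round(s_3, k_3) = 0x5E3
s_5 = Round(s_4, k_4) = 0xFFF

0xFFF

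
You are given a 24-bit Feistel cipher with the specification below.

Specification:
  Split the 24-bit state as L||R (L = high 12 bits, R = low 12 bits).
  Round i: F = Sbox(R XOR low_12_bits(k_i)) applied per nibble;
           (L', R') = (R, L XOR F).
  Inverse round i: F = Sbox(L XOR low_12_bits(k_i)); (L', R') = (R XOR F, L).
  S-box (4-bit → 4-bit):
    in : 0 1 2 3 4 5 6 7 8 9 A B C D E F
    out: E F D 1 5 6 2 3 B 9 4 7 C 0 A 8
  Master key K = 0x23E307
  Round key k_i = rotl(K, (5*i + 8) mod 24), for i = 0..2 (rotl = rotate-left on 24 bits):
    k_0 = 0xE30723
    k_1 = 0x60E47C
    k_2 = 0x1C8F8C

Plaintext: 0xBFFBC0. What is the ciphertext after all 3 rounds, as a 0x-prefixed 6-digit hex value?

s_0 = plaintext = 0xBFFBC0
s_1 = Round(s_0, k_0) = 0xBC075E
s_2 = Round(s_1, k_1) = 0x75EA1D
s_3 = Round(s_2, k_2) = 0xA1D1C1

0xA1D1C1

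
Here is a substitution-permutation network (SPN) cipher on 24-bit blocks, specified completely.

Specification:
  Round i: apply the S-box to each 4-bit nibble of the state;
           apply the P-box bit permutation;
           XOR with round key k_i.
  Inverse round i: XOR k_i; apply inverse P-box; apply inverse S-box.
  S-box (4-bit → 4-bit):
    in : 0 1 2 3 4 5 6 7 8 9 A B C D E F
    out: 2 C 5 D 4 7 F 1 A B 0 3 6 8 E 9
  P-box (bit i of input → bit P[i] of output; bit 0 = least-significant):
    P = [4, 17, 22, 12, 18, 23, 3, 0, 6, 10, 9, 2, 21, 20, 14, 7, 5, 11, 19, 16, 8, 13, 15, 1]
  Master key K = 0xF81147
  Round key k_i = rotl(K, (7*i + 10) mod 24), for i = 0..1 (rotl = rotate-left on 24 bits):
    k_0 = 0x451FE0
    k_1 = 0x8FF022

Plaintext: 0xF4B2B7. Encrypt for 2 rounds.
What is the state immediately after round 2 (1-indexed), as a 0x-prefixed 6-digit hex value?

0x4ABF90

s_0 = plaintext = 0xF4B2B7
s_1 = Round(s_0, k_0) = 0xF91CB2
s_2 = Round(s_1, k_1) = 0x4ABF90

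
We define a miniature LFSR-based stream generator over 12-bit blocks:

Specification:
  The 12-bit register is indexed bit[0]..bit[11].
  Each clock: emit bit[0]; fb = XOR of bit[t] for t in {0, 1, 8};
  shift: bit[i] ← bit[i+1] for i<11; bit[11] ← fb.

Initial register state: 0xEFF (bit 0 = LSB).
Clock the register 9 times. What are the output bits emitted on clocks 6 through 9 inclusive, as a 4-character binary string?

1110

reg_0 = 0xEFF
clock 1: out=1, reg = 0x77F
clock 2: out=1, reg = 0xBBF
clock 3: out=1, reg = 0xDDF
clock 4: out=1, reg = 0xEEF
clock 5: out=1, reg = 0x777
clock 6: out=1, reg = 0xBBB
clock 7: out=1, reg = 0xDDD
clock 8: out=1, reg = 0x6EE
clock 9: out=0, reg = 0xB77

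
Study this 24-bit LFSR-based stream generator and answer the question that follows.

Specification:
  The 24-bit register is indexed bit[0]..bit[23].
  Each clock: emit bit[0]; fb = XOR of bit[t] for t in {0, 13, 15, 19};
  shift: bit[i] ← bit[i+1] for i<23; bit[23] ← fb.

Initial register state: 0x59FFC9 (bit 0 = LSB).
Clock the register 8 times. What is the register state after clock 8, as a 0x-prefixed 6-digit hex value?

reg_0 = 0x59FFC9
clock 1: out=1, reg = 0x2CFFE4
clock 2: out=0, reg = 0x967FF2
clock 3: out=0, reg = 0xCB3FF9
clock 4: out=1, reg = 0xE59FFC
clock 5: out=0, reg = 0xF2CFFE
clock 6: out=0, reg = 0xF967FF
clock 7: out=1, reg = 0xFCB3FF
clock 8: out=1, reg = 0x7E59FF

0x7E59FF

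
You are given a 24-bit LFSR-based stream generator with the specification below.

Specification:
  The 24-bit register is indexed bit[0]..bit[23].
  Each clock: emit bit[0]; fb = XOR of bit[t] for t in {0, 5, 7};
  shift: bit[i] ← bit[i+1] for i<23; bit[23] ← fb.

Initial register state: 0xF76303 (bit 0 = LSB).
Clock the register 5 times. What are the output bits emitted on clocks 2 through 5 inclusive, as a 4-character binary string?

1000

reg_0 = 0xF76303
clock 1: out=1, reg = 0xFBB181
clock 2: out=1, reg = 0x7DD8C0
clock 3: out=0, reg = 0xBEEC60
clock 4: out=0, reg = 0xDF7630
clock 5: out=0, reg = 0xEFBB18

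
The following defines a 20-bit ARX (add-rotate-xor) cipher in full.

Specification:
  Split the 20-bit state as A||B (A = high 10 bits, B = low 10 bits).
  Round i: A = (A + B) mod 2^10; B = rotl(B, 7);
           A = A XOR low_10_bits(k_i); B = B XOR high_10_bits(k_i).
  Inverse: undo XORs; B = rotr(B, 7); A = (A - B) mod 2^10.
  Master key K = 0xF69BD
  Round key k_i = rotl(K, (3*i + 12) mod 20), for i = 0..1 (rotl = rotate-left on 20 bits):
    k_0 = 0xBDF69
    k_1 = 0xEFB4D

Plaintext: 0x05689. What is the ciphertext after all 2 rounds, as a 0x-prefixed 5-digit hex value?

0xD40FA

s_0 = plaintext = 0x05689
s_1 = Round(s_0, k_0) = 0x7DE26
s_2 = Round(s_1, k_1) = 0xD40FA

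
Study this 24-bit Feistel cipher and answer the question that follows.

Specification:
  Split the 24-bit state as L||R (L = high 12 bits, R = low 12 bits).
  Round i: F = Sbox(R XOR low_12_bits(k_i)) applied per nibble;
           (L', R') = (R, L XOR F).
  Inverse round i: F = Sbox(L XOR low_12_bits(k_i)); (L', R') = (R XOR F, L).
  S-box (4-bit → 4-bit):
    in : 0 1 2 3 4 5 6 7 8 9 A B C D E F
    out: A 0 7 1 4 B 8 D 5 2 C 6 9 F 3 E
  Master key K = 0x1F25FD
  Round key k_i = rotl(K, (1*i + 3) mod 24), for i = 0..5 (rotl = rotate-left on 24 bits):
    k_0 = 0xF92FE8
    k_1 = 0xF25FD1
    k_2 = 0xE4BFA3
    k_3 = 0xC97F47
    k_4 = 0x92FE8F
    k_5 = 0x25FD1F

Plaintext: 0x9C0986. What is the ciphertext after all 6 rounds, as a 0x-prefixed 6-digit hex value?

0x4DA3FB

s_0 = plaintext = 0x9C0986
s_1 = Round(s_0, k_0) = 0x986143
s_2 = Round(s_1, k_1) = 0x143AA1
s_3 = Round(s_2, k_2) = 0xAA1AE4
s_4 = Round(s_3, k_3) = 0xAE4160
s_5 = Round(s_4, k_4) = 0x1604DA
s_6 = Round(s_5, k_5) = 0x4DA3FB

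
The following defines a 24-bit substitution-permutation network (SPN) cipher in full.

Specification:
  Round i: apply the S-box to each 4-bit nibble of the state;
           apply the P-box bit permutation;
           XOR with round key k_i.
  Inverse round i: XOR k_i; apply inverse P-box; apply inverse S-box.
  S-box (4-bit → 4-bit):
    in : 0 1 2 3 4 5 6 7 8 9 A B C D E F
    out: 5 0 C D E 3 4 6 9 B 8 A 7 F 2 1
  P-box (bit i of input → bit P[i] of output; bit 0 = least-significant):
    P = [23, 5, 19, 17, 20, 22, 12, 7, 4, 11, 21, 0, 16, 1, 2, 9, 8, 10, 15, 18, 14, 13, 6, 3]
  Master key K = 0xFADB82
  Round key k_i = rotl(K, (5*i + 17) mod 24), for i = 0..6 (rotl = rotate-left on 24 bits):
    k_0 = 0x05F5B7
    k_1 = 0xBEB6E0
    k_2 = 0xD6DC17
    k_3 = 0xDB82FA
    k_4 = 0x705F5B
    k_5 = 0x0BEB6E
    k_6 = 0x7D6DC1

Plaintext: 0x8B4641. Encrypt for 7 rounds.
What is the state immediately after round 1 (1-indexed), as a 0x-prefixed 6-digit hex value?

0x61A339

s_0 = plaintext = 0x8B4641
s_1 = Round(s_0, k_0) = 0x61A339
s_2 = Round(s_1, k_1) = 0x0CA411
s_3 = Round(s_2, k_2) = 0xF61356
s_4 = Round(s_3, k_3) = 0xA342EB
s_5 = Round(s_4, k_4) = 0x16DC74
s_6 = Round(s_5, k_5) = 0x607158
s_7 = Round(s_6, k_6) = 0xAFEC87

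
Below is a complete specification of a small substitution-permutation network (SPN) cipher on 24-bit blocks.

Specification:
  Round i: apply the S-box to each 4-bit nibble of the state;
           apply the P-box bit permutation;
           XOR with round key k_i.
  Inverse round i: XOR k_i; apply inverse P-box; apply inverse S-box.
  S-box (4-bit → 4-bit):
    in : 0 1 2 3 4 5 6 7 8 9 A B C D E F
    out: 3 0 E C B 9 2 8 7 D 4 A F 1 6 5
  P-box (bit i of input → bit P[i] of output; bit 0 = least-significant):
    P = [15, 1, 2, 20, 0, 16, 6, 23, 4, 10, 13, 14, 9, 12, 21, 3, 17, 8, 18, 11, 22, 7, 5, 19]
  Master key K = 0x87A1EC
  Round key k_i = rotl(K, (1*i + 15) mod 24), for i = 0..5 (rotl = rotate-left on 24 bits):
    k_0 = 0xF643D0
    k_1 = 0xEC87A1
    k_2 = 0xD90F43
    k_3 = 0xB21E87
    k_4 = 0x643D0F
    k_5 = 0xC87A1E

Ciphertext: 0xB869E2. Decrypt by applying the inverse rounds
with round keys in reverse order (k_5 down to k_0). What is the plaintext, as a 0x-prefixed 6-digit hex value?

0x65FAA8

s_0 = ciphertext = 0xB869E2
s_1 = InvRound(s_0, k_5) = 0x86CDA3
s_2 = InvRound(s_1, k_4) = 0x8D237F
s_3 = InvRound(s_2, k_3) = 0x2C28E7
s_4 = InvRound(s_3, k_2) = 0x8EFEB3
s_5 = InvRound(s_4, k_1) = 0xD4E916
s_6 = InvRound(s_5, k_0) = 0x65FAA8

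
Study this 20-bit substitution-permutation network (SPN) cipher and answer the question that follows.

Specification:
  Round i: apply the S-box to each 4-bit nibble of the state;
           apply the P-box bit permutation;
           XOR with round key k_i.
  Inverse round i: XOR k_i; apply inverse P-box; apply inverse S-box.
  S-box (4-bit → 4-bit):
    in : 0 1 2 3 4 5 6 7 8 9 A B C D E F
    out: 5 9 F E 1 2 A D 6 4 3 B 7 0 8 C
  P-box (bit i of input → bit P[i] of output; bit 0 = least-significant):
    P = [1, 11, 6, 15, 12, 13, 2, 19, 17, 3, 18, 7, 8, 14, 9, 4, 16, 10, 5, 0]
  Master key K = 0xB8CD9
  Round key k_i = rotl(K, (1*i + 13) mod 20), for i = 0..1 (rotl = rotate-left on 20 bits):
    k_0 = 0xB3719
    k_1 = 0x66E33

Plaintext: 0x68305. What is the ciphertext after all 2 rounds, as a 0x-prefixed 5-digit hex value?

0x22E04

s_0 = plaintext = 0x68305
s_1 = Round(s_0, k_0) = 0xF6994
s_2 = Round(s_1, k_1) = 0x22E04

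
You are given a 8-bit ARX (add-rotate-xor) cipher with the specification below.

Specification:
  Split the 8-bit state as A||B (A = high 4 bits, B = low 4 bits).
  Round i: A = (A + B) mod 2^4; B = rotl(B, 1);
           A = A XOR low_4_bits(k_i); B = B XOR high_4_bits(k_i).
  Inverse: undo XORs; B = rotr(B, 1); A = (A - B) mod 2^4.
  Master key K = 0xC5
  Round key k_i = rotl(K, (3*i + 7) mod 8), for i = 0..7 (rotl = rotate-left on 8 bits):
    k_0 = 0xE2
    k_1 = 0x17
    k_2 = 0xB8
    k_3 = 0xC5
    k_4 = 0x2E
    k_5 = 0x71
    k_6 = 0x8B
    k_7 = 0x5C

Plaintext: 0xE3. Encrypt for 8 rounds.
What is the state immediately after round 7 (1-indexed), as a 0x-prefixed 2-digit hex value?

s_0 = plaintext = 0xE3
s_1 = Round(s_0, k_0) = 0x38
s_2 = Round(s_1, k_1) = 0xC0
s_3 = Round(s_2, k_2) = 0x4B
s_4 = Round(s_3, k_3) = 0xAB
s_5 = Round(s_4, k_4) = 0xB5
s_6 = Round(s_5, k_5) = 0x1D
s_7 = Round(s_6, k_6) = 0x53
s_8 = Round(s_7, k_7) = 0x43

0x53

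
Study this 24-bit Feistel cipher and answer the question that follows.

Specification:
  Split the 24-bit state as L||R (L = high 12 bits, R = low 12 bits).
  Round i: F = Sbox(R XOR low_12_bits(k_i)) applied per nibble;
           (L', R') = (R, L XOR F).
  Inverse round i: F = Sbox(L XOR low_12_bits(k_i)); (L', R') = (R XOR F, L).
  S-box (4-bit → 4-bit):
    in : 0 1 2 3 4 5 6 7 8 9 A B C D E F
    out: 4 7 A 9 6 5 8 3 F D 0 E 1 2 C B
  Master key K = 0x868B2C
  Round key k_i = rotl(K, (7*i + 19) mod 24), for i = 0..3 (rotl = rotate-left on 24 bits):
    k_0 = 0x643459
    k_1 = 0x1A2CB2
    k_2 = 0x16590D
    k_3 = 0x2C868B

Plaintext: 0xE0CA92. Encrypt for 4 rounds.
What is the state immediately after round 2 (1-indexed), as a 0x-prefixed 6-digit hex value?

s_0 = plaintext = 0xE0CA92
s_1 = Round(s_0, k_0) = 0xA92212
s_2 = Round(s_1, k_1) = 0x212696
s_3 = Round(s_2, k_2) = 0x6969CC
s_4 = Round(s_3, k_3) = 0x9CCDF5

0x212696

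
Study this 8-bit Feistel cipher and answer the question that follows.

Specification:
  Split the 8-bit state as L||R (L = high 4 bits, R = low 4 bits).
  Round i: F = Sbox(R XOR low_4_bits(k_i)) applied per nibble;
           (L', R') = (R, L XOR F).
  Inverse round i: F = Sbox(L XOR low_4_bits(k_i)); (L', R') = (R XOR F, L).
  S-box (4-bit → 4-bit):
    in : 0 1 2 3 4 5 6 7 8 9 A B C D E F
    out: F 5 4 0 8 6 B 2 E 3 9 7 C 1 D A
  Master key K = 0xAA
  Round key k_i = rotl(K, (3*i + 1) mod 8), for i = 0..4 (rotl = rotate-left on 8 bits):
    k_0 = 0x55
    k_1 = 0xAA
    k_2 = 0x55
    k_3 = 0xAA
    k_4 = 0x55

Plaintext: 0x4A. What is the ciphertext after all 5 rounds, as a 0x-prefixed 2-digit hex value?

0x90

s_0 = plaintext = 0x4A
s_1 = Round(s_0, k_0) = 0xAE
s_2 = Round(s_1, k_1) = 0xE2
s_3 = Round(s_2, k_2) = 0x2C
s_4 = Round(s_3, k_3) = 0xC9
s_5 = Round(s_4, k_4) = 0x90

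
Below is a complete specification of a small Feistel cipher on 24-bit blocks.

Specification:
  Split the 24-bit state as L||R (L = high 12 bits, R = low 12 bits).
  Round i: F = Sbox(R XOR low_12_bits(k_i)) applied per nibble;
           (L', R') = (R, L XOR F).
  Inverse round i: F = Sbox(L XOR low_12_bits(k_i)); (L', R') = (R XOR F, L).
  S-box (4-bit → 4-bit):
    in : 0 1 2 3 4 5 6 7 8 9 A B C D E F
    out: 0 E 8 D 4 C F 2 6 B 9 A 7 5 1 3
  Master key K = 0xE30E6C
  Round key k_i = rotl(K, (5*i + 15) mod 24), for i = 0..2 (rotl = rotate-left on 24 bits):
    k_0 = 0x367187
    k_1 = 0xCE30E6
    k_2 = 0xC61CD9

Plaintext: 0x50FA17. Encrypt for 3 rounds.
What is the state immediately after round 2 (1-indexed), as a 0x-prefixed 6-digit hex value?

s_0 = plaintext = 0x50FA17
s_1 = Round(s_0, k_0) = 0xA17FBF
s_2 = Round(s_1, k_1) = 0xFBF9DC
s_3 = Round(s_2, k_2) = 0x9DC3B3

0xFBF9DC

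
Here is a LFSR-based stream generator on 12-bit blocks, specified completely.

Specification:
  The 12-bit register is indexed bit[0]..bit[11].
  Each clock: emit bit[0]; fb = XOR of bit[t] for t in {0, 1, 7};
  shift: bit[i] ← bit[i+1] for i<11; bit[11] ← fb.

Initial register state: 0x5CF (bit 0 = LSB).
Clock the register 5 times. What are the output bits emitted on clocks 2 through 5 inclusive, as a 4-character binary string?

1110

reg_0 = 0x5CF
clock 1: out=1, reg = 0xAE7
clock 2: out=1, reg = 0xD73
clock 3: out=1, reg = 0x6B9
clock 4: out=1, reg = 0x35C
clock 5: out=0, reg = 0x1AE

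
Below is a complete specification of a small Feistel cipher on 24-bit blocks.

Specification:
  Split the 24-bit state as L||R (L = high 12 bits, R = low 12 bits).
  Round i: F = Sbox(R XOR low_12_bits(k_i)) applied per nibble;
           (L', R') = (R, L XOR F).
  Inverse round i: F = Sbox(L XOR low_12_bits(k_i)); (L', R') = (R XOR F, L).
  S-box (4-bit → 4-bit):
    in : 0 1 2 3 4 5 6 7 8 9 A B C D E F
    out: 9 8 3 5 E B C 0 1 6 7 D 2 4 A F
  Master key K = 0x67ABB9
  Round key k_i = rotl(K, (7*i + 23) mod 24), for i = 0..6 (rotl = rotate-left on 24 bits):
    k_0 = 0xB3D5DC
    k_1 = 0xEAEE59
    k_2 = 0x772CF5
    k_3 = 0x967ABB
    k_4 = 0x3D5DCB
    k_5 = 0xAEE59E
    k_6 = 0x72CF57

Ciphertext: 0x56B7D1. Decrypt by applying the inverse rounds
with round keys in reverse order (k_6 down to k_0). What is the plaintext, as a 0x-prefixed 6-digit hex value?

s_0 = ciphertext = 0x56B7D1
s_1 = InvRound(s_0, k_6) = 0x08356B
s_2 = InvRound(s_1, k_5) = 0xEEF083
s_3 = InvRound(s_2, k_4) = 0x5BDEEF
s_4 = InvRound(s_3, k_3) = 0x1735BD
s_5 = InvRound(s_4, k_2) = 0x1A1173
s_6 = InvRound(s_5, k_1) = 0xE821A1
s_7 = InvRound(s_6, k_0) = 0xC1BE82

0xC1BE82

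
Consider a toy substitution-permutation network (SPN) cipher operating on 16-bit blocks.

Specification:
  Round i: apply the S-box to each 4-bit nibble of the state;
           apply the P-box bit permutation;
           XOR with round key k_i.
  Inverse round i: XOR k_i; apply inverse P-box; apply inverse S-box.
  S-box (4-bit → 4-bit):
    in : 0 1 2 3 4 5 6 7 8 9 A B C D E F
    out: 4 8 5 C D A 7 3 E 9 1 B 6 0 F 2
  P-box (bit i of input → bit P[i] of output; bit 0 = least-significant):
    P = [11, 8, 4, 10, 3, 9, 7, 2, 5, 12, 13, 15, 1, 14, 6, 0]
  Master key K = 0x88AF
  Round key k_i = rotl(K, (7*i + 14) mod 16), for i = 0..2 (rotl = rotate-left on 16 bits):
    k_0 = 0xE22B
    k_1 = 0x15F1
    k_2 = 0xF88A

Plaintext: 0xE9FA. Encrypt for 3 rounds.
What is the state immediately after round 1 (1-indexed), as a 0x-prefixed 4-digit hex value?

0x2848

s_0 = plaintext = 0xE9FA
s_1 = Round(s_0, k_0) = 0x2848
s_2 = Round(s_1, k_1) = 0xA02F
s_3 = Round(s_2, k_2) = 0xD900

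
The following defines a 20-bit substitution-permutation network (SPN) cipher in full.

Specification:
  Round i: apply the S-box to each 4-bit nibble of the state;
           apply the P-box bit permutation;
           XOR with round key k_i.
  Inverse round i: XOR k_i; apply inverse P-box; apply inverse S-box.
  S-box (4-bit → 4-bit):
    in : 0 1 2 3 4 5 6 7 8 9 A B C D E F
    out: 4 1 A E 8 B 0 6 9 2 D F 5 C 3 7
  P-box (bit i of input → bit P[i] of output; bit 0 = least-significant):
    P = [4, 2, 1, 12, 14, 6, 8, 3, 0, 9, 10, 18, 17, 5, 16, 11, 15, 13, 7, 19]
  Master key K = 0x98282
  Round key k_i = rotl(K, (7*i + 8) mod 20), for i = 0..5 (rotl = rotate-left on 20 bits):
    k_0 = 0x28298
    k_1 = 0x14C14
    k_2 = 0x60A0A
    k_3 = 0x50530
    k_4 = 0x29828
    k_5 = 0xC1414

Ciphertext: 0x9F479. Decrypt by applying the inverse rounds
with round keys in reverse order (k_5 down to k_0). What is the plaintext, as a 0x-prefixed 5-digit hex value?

s_0 = ciphertext = 0x9F479
s_1 = InvRound(s_0, k_5) = 0xE7859
s_2 = InvRound(s_1, k_4) = 0x598E1
s_3 = InvRound(s_2, k_3) = 0xC4C78
s_4 = InvRound(s_3, k_2) = 0x4E7EC
s_5 = InvRound(s_4, k_1) = 0xF3231
s_6 = InvRound(s_5, k_0) = 0xB7844

0xB7844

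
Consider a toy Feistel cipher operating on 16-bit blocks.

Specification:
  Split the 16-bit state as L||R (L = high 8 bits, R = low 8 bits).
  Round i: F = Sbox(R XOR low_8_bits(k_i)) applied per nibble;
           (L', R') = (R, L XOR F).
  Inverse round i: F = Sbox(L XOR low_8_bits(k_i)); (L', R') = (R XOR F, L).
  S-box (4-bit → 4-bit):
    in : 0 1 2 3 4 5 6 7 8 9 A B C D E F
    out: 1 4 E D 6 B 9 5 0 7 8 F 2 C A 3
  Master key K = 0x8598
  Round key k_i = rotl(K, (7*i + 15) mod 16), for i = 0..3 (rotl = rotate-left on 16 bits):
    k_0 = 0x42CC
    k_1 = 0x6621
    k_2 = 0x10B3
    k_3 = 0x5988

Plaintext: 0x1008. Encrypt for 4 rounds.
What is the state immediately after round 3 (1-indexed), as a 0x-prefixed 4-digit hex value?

0x4D0C

s_0 = plaintext = 0x1008
s_1 = Round(s_0, k_0) = 0x0836
s_2 = Round(s_1, k_1) = 0x364D
s_3 = Round(s_2, k_2) = 0x4D0C
s_4 = Round(s_3, k_3) = 0x0C4B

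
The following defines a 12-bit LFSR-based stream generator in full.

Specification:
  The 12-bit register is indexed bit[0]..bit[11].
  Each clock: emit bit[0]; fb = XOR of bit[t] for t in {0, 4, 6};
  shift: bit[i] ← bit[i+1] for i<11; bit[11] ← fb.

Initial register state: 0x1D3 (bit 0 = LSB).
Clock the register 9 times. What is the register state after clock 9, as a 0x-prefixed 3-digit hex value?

reg_0 = 0x1D3
clock 1: out=1, reg = 0x8E9
clock 2: out=1, reg = 0x474
clock 3: out=0, reg = 0x23A
clock 4: out=0, reg = 0x91D
clock 5: out=1, reg = 0x48E
clock 6: out=0, reg = 0x247
clock 7: out=1, reg = 0x123
clock 8: out=1, reg = 0x891
clock 9: out=1, reg = 0x448

0x448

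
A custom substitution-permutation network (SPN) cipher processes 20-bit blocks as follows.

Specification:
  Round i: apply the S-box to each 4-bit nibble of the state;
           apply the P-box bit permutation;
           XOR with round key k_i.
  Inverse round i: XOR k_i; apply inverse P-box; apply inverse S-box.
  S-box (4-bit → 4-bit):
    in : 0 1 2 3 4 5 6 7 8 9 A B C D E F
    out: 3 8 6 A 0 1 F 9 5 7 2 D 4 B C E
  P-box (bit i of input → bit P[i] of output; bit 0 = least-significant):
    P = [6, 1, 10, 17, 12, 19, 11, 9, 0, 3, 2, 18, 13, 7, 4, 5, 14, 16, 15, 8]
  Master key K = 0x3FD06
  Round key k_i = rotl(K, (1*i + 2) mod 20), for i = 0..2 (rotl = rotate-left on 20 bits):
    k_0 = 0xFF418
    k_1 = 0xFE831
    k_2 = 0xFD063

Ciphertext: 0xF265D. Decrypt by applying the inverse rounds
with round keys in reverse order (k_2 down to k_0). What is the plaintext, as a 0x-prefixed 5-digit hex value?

0xFDBD1

s_0 = ciphertext = 0xF265D
s_1 = InvRound(s_0, k_2) = 0x8B272
s_2 = InvRound(s_1, k_1) = 0x047BD
s_3 = InvRound(s_2, k_0) = 0xFDBD1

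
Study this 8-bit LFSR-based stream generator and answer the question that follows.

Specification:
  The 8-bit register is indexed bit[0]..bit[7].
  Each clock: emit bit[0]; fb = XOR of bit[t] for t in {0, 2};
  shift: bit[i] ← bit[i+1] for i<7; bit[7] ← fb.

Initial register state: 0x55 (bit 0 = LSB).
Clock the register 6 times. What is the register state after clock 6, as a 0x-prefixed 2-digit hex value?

reg_0 = 0x55
clock 1: out=1, reg = 0x2A
clock 2: out=0, reg = 0x15
clock 3: out=1, reg = 0x0A
clock 4: out=0, reg = 0x05
clock 5: out=1, reg = 0x02
clock 6: out=0, reg = 0x01

0x01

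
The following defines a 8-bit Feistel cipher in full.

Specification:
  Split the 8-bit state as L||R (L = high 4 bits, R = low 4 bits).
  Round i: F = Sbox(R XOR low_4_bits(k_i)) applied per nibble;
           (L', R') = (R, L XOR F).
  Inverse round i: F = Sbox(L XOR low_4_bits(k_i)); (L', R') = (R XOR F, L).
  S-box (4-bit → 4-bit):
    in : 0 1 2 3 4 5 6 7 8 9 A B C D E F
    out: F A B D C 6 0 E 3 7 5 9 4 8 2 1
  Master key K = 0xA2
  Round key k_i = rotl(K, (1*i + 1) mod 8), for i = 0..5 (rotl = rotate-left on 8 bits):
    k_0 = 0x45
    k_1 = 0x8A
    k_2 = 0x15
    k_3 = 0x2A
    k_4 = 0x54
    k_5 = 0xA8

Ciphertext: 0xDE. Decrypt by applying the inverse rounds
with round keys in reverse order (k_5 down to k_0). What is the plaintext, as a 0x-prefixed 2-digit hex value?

0xA1

s_0 = ciphertext = 0xDE
s_1 = InvRound(s_0, k_5) = 0x8D
s_2 = InvRound(s_1, k_4) = 0x98
s_3 = InvRound(s_2, k_3) = 0x59
s_4 = InvRound(s_3, k_2) = 0x65
s_5 = InvRound(s_4, k_1) = 0x16
s_6 = InvRound(s_5, k_0) = 0xA1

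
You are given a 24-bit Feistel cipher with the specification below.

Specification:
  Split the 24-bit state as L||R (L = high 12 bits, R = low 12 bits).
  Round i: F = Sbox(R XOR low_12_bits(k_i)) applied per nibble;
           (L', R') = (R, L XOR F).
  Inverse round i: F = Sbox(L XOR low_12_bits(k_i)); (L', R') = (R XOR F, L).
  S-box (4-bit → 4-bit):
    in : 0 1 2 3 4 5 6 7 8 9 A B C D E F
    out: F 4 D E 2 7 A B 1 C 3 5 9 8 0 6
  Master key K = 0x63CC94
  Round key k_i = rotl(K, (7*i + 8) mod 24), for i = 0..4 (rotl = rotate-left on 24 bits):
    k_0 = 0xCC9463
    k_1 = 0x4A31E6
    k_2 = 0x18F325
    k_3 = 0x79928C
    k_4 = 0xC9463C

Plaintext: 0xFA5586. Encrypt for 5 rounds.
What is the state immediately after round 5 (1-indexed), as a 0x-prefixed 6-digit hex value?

0x647303

s_0 = plaintext = 0xFA5586
s_1 = Round(s_0, k_0) = 0x586BA2
s_2 = Round(s_1, k_1) = 0xBA26A4
s_3 = Round(s_2, k_2) = 0x6A4CB6
s_4 = Round(s_3, k_3) = 0xCB6647
s_5 = Round(s_4, k_4) = 0x647303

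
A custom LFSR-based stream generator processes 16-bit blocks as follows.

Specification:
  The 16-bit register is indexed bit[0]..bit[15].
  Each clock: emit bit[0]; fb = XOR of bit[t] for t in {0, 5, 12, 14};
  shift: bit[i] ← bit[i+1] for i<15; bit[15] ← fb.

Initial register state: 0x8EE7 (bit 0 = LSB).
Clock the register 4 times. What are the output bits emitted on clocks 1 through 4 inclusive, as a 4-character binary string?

1110

reg_0 = 0x8EE7
clock 1: out=1, reg = 0x4773
clock 2: out=1, reg = 0xA3B9
clock 3: out=1, reg = 0x51DC
clock 4: out=0, reg = 0x28EE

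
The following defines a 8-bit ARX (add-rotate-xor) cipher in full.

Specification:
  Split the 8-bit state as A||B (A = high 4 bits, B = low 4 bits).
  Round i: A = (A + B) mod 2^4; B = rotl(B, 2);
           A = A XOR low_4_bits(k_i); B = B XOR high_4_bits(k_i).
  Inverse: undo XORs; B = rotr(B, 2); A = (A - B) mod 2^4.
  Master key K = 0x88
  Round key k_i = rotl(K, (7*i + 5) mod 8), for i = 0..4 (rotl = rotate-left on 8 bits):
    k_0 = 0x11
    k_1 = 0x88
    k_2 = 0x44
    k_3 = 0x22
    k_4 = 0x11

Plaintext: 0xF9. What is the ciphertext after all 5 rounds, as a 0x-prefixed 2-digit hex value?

s_0 = plaintext = 0xF9
s_1 = Round(s_0, k_0) = 0x97
s_2 = Round(s_1, k_1) = 0x85
s_3 = Round(s_2, k_2) = 0x91
s_4 = Round(s_3, k_3) = 0x86
s_5 = Round(s_4, k_4) = 0xF8

0xF8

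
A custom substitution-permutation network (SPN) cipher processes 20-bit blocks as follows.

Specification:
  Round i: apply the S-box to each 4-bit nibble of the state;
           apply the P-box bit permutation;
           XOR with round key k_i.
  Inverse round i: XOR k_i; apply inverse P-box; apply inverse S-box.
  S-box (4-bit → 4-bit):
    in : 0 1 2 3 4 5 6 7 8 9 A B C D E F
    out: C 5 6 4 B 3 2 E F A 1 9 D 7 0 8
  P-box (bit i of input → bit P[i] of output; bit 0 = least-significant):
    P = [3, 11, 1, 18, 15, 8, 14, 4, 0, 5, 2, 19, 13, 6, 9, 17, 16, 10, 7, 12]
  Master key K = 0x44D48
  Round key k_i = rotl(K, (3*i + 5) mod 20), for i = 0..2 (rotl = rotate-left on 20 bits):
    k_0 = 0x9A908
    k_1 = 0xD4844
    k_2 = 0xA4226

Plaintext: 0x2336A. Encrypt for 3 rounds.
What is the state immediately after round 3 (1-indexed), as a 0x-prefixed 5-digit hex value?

s_0 = plaintext = 0x2336A
s_1 = Round(s_0, k_0) = 0x9AE84
s_2 = Round(s_1, k_1) = 0x9B55C
s_3 = Round(s_2, k_2) = 0xCF70D

0xCF70D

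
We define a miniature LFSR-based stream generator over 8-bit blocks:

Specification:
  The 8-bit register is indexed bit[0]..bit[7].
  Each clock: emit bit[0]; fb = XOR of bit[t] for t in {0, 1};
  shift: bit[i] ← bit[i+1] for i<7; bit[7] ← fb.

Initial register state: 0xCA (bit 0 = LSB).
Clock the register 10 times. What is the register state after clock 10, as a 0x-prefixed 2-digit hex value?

0x0B

reg_0 = 0xCA
clock 1: out=0, reg = 0xE5
clock 2: out=1, reg = 0xF2
clock 3: out=0, reg = 0xF9
clock 4: out=1, reg = 0xFC
clock 5: out=0, reg = 0x7E
clock 6: out=0, reg = 0xBF
clock 7: out=1, reg = 0x5F
clock 8: out=1, reg = 0x2F
clock 9: out=1, reg = 0x17
clock 10: out=1, reg = 0x0B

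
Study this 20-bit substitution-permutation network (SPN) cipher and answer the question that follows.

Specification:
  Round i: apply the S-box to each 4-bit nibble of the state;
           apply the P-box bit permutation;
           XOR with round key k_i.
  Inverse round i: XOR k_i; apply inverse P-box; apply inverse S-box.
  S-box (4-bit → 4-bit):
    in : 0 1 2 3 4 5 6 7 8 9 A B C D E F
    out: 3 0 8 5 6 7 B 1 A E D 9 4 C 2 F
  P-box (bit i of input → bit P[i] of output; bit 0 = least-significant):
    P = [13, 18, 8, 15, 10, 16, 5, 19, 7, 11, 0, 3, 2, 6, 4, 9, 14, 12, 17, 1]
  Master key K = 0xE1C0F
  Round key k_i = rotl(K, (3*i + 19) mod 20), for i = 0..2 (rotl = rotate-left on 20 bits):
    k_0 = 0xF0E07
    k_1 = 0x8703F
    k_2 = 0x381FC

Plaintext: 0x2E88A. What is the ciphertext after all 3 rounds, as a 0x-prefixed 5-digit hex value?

s_0 = plaintext = 0x2E88A
s_1 = Round(s_0, k_0) = 0x6A74D
s_2 = Round(s_1, k_1) = 0x9A389
s_3 = Round(s_2, k_2) = 0xC126B

0xC126B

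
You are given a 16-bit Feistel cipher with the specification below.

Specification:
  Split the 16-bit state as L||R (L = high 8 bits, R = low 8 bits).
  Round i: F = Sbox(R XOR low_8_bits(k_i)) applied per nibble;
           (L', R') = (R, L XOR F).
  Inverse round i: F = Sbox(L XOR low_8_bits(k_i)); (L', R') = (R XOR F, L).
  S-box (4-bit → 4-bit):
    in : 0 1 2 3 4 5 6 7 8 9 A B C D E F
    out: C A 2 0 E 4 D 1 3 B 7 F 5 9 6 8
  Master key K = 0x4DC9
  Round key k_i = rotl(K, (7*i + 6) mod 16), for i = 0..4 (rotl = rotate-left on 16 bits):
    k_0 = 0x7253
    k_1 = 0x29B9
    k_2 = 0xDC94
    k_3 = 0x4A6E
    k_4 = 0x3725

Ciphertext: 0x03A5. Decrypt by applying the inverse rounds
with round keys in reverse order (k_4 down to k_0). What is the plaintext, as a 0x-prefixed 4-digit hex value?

0x5393

s_0 = ciphertext = 0x03A5
s_1 = InvRound(s_0, k_4) = 0x8803
s_2 = InvRound(s_1, k_3) = 0x6E88
s_3 = InvRound(s_2, k_2) = 0x0F6E
s_4 = InvRound(s_3, k_1) = 0x930F
s_5 = InvRound(s_4, k_0) = 0x5393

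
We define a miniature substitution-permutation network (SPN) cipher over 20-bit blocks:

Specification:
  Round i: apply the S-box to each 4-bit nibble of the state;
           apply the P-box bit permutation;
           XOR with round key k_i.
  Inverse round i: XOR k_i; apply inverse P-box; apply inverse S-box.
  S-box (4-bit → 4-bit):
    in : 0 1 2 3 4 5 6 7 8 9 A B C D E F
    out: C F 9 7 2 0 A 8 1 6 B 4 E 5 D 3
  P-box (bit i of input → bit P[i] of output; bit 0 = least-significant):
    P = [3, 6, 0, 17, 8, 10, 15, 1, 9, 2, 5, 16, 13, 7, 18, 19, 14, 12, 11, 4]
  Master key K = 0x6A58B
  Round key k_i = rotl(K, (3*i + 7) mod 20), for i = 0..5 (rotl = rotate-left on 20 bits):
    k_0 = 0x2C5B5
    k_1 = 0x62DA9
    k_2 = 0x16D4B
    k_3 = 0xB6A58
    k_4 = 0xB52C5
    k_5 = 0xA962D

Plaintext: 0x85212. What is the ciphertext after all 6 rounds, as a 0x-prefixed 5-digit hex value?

0xC4D5B

s_0 = plaintext = 0x85212
s_1 = Round(s_0, k_0) = 0x102BF
s_2 = Round(s_1, k_1) = 0xBF7F1
s_3 = Round(s_2, k_2) = 0x24082
s_4 = Round(s_3, k_3) = 0x82BE0
s_5 = Round(s_4, k_4) = 0x1B3E6
s_6 = Round(s_5, k_5) = 0xC4D5B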